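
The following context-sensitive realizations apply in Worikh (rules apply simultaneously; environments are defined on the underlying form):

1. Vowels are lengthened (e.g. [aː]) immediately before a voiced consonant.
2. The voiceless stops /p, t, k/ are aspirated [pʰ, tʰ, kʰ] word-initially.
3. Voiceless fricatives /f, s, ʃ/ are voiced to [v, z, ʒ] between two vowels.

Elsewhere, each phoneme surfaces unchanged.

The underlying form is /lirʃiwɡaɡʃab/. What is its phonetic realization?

[liːrʃiːwɡaːɡʃaːb]

/i/ meets the environment for rule 1 (before a voiced consonant) → [iː].
/ʃ/ (between /r/ and /i/): rule 3 targets it, but not between two vowels → unchanged [ʃ].
Rule 1 applies to /i/ (between /ʃ/ and /w/: before a voiced consonant) → [iː].
/a/ (between /ɡ/ and /ɡ/): before a voiced consonant, so rule 1 applies → [aː].
/ʃ/ — between /ɡ/ and /a/; rule 3 does not apply here → [ʃ].
/a/ (between /ʃ/ and /b/): before a voiced consonant, so rule 1 applies → [aː].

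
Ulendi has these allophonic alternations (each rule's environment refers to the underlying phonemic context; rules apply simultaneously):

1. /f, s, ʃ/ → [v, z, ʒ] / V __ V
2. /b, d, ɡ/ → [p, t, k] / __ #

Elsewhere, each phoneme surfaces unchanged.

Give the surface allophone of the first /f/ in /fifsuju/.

[f]

/f/ (word-initial) fails the environment for rule 1, so it stays [f].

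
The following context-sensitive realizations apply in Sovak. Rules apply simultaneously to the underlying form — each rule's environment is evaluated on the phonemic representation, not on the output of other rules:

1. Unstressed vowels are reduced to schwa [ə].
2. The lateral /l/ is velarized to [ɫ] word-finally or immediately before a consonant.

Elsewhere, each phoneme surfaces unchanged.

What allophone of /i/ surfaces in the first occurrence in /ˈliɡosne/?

[i]

/i/ (between /l/ and /ɡ/): rule 1 targets it, but not in an unstressed syllable → unchanged [i].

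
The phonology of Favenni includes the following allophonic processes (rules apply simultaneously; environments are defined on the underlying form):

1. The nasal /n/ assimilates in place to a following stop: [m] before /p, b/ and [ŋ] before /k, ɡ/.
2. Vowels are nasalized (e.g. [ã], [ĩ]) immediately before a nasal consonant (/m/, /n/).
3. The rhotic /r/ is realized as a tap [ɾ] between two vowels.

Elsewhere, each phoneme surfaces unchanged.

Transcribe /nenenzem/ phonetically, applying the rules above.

[nẽnẽnzẽm]

/n/ (word-initial) fails the environment for rule 1, so it stays [n].
/e/ — between /n/ and /n/, before a nasal consonant — surfaces as [ẽ] (rule 2).
/n/ (between /e/ and /e/) fails the environment for rule 1, so it stays [n].
/e/ (between /n/ and /n/): before a nasal consonant, so rule 2 applies → [ẽ].
/n/ (between /e/ and /z/) fails the environment for rule 1, so it stays [n].
/z/ (between /n/ and /e/) is unaffected → [z].
/e/ (between /z/ and /m/) occurs before a nasal consonant → [ẽ] by rule 2.
/m/ stays [m].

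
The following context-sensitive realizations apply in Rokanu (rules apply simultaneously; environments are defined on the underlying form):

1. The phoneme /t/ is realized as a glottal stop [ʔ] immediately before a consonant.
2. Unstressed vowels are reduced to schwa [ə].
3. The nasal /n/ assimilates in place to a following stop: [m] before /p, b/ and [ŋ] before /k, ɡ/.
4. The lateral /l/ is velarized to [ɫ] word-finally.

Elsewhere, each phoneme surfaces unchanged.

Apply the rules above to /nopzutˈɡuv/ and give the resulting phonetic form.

/n/ (word-initial) fails the environment for rule 3, so it stays [n].
/o/ (between /n/ and /p/) occurs in an unstressed syllable → [ə] by rule 2.
/p/ (between /o/ and /z/) is unaffected → [p].
/z/ (between /p/ and /u/): no rule targets it → [z].
/u/ — between /z/ and /t/, in an unstressed syllable — surfaces as [ə] (rule 2).
/t/ (between /u/ and /ɡ/): immediately before a consonant, so rule 1 applies → [ʔ].
/ɡ/ stays [ɡ].
/u/ — between /ɡ/ and /v/; rule 2 does not apply here → [u].
/v/ (word-final): no rule targets it → [v].

[nəpzəʔˈɡuv]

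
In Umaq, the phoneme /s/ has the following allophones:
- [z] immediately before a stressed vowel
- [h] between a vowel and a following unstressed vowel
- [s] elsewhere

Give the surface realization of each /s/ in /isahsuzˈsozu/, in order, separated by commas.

[h], [s], [z]

Occurrence 1 (position 2): between a vowel and a following unstressed vowel → [h].
Occurrence 2 (position 5): no conditioning environment matches → elsewhere allophone [s].
Occurrence 3 (position 8): immediately before a stressed vowel → [z].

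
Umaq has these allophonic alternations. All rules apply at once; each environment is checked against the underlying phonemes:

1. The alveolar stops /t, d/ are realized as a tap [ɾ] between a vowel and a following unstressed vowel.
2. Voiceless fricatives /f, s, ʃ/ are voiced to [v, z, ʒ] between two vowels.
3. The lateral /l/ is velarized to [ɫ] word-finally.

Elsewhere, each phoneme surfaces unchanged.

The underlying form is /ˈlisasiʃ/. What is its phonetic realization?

[ˈlizaziʃ]

/l/ (word-initial): rule 3 targets it, but not word-finally → unchanged [l].
/i/ stays [i].
Rule 2 applies to /s/ (between /i/ and /a/: between two vowels) → [z].
/a/ (between /s/ and /s/): no rule targets it → [a].
/s/ meets the environment for rule 2 (between two vowels) → [z].
/i/ stays [i].
/ʃ/ (word-final) fails the environment for rule 2, so it stays [ʃ].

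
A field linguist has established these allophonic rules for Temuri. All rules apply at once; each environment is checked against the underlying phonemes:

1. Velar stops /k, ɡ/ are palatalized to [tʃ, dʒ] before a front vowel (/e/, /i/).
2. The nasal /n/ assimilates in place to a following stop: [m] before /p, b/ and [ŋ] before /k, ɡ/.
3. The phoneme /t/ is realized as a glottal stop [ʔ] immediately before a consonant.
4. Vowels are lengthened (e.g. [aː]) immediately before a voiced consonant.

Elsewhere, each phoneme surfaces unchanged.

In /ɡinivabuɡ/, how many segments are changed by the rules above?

Segments that undergo a rule: /ɡ/ → [dʒ] (rule 1); /i/ → [iː] (rule 4); /i/ → [iː] (rule 4); /a/ → [aː] (rule 4); /u/ → [uː] (rule 4).
All other segments surface unchanged.

5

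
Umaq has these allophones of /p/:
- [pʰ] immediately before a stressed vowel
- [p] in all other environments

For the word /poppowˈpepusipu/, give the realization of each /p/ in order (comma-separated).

Occurrence 1 (position 1): no conditioning environment matches → elsewhere allophone [p].
Occurrence 2 (position 3): no conditioning environment matches → elsewhere allophone [p].
Occurrence 3 (position 4): no conditioning environment matches → elsewhere allophone [p].
Occurrence 4 (position 7): immediately before a stressed vowel → [pʰ].
Occurrence 5 (position 9): no conditioning environment matches → elsewhere allophone [p].
Occurrence 6 (position 13): no conditioning environment matches → elsewhere allophone [p].

[p], [p], [p], [pʰ], [p], [p]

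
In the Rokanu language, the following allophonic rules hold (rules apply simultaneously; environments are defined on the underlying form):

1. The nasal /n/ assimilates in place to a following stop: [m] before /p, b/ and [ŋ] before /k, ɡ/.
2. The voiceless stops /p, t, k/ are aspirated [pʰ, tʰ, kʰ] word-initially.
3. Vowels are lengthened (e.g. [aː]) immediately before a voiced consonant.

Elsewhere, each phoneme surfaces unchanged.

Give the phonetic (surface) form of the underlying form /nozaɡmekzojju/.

/n/ (word-initial) is in the target of rule 1 but the environment (before a labial or velar stop) is not met → [n].
/o/ — between /n/ and /z/, before a voiced consonant — surfaces as [oː] (rule 3).
/a/ meets the environment for rule 3 (before a voiced consonant) → [aː].
/e/ — between /m/ and /k/; rule 3 does not apply here → [e].
/k/ (between /e/ and /z/) is in the target of rule 2 but the environment (word-initially) is not met → [k].
Rule 3 applies to /o/ (between /z/ and /j/: before a voiced consonant) → [oː].
/u/ — word-final; rule 3 does not apply here → [u].

[noːzaːɡmekzoːjju]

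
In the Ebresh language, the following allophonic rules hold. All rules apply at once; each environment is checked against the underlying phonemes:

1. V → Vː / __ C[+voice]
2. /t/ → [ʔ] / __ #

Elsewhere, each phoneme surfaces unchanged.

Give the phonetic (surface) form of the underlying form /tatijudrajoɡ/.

[tatiːjuːdraːjoːɡ]

/t/ (word-initial) is in the target of rule 2 but the environment (word-finally) is not met → [t].
/a/ (between /t/ and /t/) fails the environment for rule 1, so it stays [a].
/t/ (between /a/ and /i/) fails the environment for rule 2, so it stays [t].
/i/ meets the environment for rule 1 (before a voiced consonant) → [iː].
/j/ (between /i/ and /u/) is unaffected → [j].
/u/ (between /j/ and /d/) occurs before a voiced consonant → [uː] by rule 1.
/d/ (between /u/ and /r/): no rule targets it → [d].
/r/ — not in any rule's target class → [r].
/a/ meets the environment for rule 1 (before a voiced consonant) → [aː].
/j/ stays [j].
/o/ (between /j/ and /ɡ/): before a voiced consonant, so rule 1 applies → [oː].
/ɡ/ (word-final): no rule targets it → [ɡ].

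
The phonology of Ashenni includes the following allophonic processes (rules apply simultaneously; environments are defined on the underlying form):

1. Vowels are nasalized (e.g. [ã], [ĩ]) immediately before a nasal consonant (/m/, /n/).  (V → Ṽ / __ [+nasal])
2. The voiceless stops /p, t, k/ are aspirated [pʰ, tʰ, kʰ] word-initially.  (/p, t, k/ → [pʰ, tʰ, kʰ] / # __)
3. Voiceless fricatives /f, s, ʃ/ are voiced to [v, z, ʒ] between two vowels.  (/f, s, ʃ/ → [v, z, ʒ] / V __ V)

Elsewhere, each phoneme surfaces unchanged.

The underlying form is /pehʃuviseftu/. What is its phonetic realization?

/p/ — word-initial, word-initially — surfaces as [pʰ] (rule 2).
/e/ (between /p/ and /h/) fails the environment for rule 1, so it stays [e].
/h/ (between /e/ and /ʃ/): no rule targets it → [h].
/ʃ/ (between /h/ and /u/): rule 3 targets it, but not between two vowels → unchanged [ʃ].
/u/ (between /ʃ/ and /v/) fails the environment for rule 1, so it stays [u].
/v/ (between /u/ and /i/): no rule targets it → [v].
/i/ (between /v/ and /s/) fails the environment for rule 1, so it stays [i].
Rule 3 applies to /s/ (between /i/ and /e/: between two vowels) → [z].
/e/ — between /s/ and /f/; rule 1 does not apply here → [e].
/f/ (between /e/ and /t/) fails the environment for rule 3, so it stays [f].
/t/ (between /f/ and /u/): rule 2 targets it, but not word-initially → unchanged [t].
/u/ (word-final) is in the target of rule 1 but the environment (before a nasal consonant) is not met → [u].

[pʰehʃuvizeftu]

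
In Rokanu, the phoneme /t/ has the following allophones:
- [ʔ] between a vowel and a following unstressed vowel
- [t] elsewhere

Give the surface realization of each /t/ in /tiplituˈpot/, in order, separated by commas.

[t], [ʔ], [t]

Occurrence 1 (position 1): no conditioning environment matches → elsewhere allophone [t].
Occurrence 2 (position 6): between a vowel and a following unstressed vowel → [ʔ].
Occurrence 3 (position 10): no conditioning environment matches → elsewhere allophone [t].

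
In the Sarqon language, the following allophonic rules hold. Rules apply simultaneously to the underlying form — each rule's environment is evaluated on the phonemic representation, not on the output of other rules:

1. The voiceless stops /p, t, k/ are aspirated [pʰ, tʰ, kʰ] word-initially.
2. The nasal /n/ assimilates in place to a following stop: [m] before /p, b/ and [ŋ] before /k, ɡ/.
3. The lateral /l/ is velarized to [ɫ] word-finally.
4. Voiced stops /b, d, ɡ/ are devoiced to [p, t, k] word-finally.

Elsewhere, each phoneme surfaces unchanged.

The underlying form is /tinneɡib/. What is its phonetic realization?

Rule 1 applies to /t/ (word-initial: word-initially) → [tʰ].
/n/ (between /i/ and /n/) fails the environment for rule 2, so it stays [n].
/n/ (between /n/ and /e/): rule 2 targets it, but not before a labial or velar stop → unchanged [n].
/ɡ/ — between /e/ and /i/; rule 4 does not apply here → [ɡ].
/b/ — word-final, word-finally — surfaces as [p] (rule 4).

[tʰinneɡip]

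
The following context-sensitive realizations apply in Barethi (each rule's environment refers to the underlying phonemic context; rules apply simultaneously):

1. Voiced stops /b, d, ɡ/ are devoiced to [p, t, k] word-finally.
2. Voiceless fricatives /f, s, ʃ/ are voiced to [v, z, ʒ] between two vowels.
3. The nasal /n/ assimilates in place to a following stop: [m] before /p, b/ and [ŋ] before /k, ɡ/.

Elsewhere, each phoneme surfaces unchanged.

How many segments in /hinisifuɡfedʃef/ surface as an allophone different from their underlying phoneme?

2

Segments that undergo a rule: /s/ → [z] (rule 2); /f/ → [v] (rule 2).
All other segments surface unchanged.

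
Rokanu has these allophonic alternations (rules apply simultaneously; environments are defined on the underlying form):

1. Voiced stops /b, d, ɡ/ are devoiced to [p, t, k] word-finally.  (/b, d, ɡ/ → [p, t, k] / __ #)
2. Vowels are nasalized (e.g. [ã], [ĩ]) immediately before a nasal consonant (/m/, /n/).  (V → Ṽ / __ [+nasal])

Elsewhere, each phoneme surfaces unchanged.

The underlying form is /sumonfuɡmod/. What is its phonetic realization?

/s/ stays [s].
Rule 2 applies to /u/ (between /s/ and /m/: before a nasal consonant) → [ũ].
/m/ (between /u/ and /o/) is unaffected → [m].
/o/ — between /m/ and /n/, before a nasal consonant — surfaces as [õ] (rule 2).
/n/ (between /o/ and /f/) is unaffected → [n].
/f/ — not in any rule's target class → [f].
/u/ (between /f/ and /ɡ/) fails the environment for rule 2, so it stays [u].
/ɡ/ (between /u/ and /m/) fails the environment for rule 1, so it stays [ɡ].
/m/ — not in any rule's target class → [m].
/o/ (between /m/ and /d/): rule 2 targets it, but not before a nasal consonant → unchanged [o].
/d/ — word-final, word-finally — surfaces as [t] (rule 1).

[sũmõnfuɡmot]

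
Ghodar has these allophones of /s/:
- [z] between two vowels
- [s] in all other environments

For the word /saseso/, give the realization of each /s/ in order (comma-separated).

[s], [z], [z]

Occurrence 1 (position 1): no conditioning environment matches → elsewhere allophone [s].
Occurrence 2 (position 3): between two vowels → [z].
Occurrence 3 (position 5): between two vowels → [z].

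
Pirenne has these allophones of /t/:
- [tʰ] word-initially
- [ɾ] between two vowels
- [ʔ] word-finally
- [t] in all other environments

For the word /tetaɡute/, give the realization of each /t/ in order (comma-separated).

Occurrence 1 (position 1): word-initially → [tʰ].
Occurrence 2 (position 3): between two vowels → [ɾ].
Occurrence 3 (position 7): between two vowels → [ɾ].

[tʰ], [ɾ], [ɾ]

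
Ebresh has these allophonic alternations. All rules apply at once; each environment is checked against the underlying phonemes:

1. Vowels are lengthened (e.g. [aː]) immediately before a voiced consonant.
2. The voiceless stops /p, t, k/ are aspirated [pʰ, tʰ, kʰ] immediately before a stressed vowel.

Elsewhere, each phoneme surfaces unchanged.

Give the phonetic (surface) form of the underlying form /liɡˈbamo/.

[liːɡˈbaːmo]

Rule 1 applies to /i/ (between /l/ and /ɡ/: before a voiced consonant) → [iː].
/a/ meets the environment for rule 1 (before a voiced consonant) → [aː].
/o/ (word-final) is in the target of rule 1 but the environment (before a voiced consonant) is not met → [o].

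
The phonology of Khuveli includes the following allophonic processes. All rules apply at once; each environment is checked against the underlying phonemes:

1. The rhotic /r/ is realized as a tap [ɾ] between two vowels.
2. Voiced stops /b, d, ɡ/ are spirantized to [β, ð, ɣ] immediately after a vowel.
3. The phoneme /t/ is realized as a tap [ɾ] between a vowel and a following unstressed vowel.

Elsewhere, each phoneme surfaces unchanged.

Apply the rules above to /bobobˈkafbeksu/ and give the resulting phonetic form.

[boβoβˈkafbeksu]

/b/ (word-initial) fails the environment for rule 2, so it stays [b].
/o/ — not in any rule's target class → [o].
Rule 2 applies to /b/ (between /o/ and /o/: immediately after a vowel) → [β].
/o/ — not in any rule's target class → [o].
/b/ (between /o/ and /k/): immediately after a vowel, so rule 2 applies → [β].
/k/ (between /b/ and /a/) is unaffected → [k].
/a/ stays [a].
/f/ stays [f].
/b/ (between /f/ and /e/) is in the target of rule 2 but the environment (immediately after a vowel) is not met → [b].
/e/ stays [e].
/k/ (between /e/ and /s/) is unaffected → [k].
/s/ — not in any rule's target class → [s].
/u/ — not in any rule's target class → [u].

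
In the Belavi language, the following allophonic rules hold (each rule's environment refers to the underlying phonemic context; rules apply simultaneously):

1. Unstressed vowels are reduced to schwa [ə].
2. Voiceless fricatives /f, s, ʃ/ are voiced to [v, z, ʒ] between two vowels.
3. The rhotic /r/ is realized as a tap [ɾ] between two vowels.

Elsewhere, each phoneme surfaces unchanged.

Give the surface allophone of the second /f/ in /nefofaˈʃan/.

[v]

Rule 2 applies to /f/ (between /o/ and /a/: between two vowels) → [v].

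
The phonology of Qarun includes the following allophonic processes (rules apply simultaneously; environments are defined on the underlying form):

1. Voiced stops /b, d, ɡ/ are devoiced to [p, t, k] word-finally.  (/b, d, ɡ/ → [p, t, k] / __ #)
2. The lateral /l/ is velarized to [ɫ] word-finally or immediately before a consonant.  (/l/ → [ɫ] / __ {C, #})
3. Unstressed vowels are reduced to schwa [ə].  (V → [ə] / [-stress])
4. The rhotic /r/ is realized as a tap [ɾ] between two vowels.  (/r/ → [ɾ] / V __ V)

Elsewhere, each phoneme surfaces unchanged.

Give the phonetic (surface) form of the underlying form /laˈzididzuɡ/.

[ləˈzidədzək]

/l/ — word-initial; rule 2 does not apply here → [l].
Rule 3 applies to /a/ (between /l/ and /z/: in an unstressed syllable) → [ə].
/z/ stays [z].
/i/ (between /z/ and /d/) is in the target of rule 3 but the environment (in an unstressed syllable) is not met → [i].
/d/ — between /i/ and /i/; rule 1 does not apply here → [d].
Rule 3 applies to /i/ (between /d/ and /d/: in an unstressed syllable) → [ə].
/d/ (between /i/ and /z/) fails the environment for rule 1, so it stays [d].
/z/ (between /d/ and /u/) is unaffected → [z].
/u/ — between /z/ and /ɡ/, in an unstressed syllable — surfaces as [ə] (rule 3).
/ɡ/ — word-final, word-finally — surfaces as [k] (rule 1).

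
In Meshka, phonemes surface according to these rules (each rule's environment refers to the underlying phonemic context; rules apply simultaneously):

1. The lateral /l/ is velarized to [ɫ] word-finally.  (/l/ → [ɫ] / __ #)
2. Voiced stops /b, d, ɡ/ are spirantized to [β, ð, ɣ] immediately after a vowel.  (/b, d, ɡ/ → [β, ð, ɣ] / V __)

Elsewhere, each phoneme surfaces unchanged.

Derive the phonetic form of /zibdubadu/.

/z/ (word-initial) is unaffected → [z].
/i/ — not in any rule's target class → [i].
/b/ — between /i/ and /d/, immediately after a vowel — surfaces as [β] (rule 2).
/d/ (between /b/ and /u/) is in the target of rule 2 but the environment (immediately after a vowel) is not met → [d].
/u/ stays [u].
/b/ (between /u/ and /a/): immediately after a vowel, so rule 2 applies → [β].
/a/ (between /b/ and /d/) is unaffected → [a].
/d/ meets the environment for rule 2 (immediately after a vowel) → [ð].
/u/ (word-final): no rule targets it → [u].

[ziβduβaðu]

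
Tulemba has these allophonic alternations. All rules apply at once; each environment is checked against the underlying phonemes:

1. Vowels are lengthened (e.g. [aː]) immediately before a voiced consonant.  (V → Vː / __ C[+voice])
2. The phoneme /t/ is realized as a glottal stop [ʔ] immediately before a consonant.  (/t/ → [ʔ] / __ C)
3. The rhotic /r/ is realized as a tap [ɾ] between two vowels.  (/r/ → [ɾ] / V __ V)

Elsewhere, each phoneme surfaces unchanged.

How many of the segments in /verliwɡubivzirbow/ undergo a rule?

Segments that undergo a rule: /e/ → [eː] (rule 1); /i/ → [iː] (rule 1); /u/ → [uː] (rule 1); /i/ → [iː] (rule 1); /i/ → [iː] (rule 1); /o/ → [oː] (rule 1).
All other segments surface unchanged.

6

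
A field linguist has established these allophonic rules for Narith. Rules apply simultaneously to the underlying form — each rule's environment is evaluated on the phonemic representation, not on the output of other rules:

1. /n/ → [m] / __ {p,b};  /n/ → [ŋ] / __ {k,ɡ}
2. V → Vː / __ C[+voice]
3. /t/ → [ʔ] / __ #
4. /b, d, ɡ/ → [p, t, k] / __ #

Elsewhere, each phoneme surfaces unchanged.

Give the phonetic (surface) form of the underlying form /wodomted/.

/w/ stays [w].
/o/ (between /w/ and /d/): before a voiced consonant, so rule 2 applies → [oː].
/d/ (between /o/ and /o/) fails the environment for rule 4, so it stays [d].
/o/ — between /d/ and /m/, before a voiced consonant — surfaces as [oː] (rule 2).
/m/ stays [m].
/t/ (between /m/ and /e/): rule 3 targets it, but not word-finally → unchanged [t].
/e/ — between /t/ and /d/, before a voiced consonant — surfaces as [eː] (rule 2).
Rule 4 applies to /d/ (word-final: word-finally) → [t].

[woːdoːmteːt]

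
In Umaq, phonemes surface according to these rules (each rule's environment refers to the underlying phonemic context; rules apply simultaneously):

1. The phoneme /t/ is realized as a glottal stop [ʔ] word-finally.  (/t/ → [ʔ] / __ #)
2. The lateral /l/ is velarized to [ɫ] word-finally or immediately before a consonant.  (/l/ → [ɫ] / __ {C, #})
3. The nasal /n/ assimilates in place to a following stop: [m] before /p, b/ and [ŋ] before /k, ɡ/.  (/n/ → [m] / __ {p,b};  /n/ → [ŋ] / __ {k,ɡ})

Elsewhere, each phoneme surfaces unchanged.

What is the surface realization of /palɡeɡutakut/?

[paɫɡeɡutakuʔ]

/p/ — not in any rule's target class → [p].
/a/ — not in any rule's target class → [a].
/l/ (between /a/ and /ɡ/) occurs word-finally or immediately before a consonant → [ɫ] by rule 2.
/ɡ/ — not in any rule's target class → [ɡ].
/e/ (between /ɡ/ and /ɡ/): no rule targets it → [e].
/ɡ/ (between /e/ and /u/): no rule targets it → [ɡ].
/u/ stays [u].
/t/ — between /u/ and /a/; rule 1 does not apply here → [t].
/a/ (between /t/ and /k/): no rule targets it → [a].
/k/ (between /a/ and /u/) is unaffected → [k].
/u/ (between /k/ and /t/) is unaffected → [u].
/t/ — word-final, word-finally — surfaces as [ʔ] (rule 1).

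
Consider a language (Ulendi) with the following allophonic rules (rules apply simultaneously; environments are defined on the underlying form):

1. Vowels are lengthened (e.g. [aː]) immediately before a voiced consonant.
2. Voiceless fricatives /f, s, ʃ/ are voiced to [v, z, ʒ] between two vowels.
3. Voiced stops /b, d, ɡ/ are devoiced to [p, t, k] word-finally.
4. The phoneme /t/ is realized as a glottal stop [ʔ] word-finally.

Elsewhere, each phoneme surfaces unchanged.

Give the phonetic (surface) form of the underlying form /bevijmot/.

[beːviːjmoʔ]

/b/ — word-initial; rule 3 does not apply here → [b].
Rule 1 applies to /e/ (between /b/ and /v/: before a voiced consonant) → [eː].
/v/ — not in any rule's target class → [v].
/i/ (between /v/ and /j/) occurs before a voiced consonant → [iː] by rule 1.
/j/ stays [j].
/m/ (between /j/ and /o/) is unaffected → [m].
/o/ (between /m/ and /t/): rule 1 targets it, but not before a voiced consonant → unchanged [o].
/t/ (word-final) occurs word-finally → [ʔ] by rule 4.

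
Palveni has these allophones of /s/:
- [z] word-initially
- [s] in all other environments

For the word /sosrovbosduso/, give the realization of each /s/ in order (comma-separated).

Occurrence 1 (position 1): word-initially → [z].
Occurrence 2 (position 3): no conditioning environment matches → elsewhere allophone [s].
Occurrence 3 (position 9): no conditioning environment matches → elsewhere allophone [s].
Occurrence 4 (position 12): no conditioning environment matches → elsewhere allophone [s].

[z], [s], [s], [s]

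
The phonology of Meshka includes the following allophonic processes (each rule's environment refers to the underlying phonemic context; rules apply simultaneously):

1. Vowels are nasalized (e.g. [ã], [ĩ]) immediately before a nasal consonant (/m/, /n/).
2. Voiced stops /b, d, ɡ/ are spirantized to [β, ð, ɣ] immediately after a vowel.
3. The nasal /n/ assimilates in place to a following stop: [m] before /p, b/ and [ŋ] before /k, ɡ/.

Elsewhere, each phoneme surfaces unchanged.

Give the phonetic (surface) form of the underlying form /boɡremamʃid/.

[boɣrẽmãmʃið]

/b/ (word-initial) is in the target of rule 2 but the environment (immediately after a vowel) is not met → [b].
/o/ (between /b/ and /ɡ/) fails the environment for rule 1, so it stays [o].
/ɡ/ (between /o/ and /r/) occurs immediately after a vowel → [ɣ] by rule 2.
/e/ (between /r/ and /m/): before a nasal consonant, so rule 1 applies → [ẽ].
Rule 1 applies to /a/ (between /m/ and /m/: before a nasal consonant) → [ã].
/i/ — between /ʃ/ and /d/; rule 1 does not apply here → [i].
/d/ (word-final) occurs immediately after a vowel → [ð] by rule 2.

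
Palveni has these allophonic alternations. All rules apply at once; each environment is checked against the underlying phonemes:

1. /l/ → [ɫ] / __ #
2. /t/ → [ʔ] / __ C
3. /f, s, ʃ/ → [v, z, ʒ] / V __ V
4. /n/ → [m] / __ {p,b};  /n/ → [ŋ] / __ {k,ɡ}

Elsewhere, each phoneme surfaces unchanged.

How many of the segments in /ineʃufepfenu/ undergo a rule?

Segments that undergo a rule: /ʃ/ → [ʒ] (rule 3); /f/ → [v] (rule 3).
All other segments surface unchanged.

2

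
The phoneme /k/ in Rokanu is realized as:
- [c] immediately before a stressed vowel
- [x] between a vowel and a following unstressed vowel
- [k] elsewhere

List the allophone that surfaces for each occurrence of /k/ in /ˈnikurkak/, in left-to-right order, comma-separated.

Occurrence 1 (position 3): between a vowel and a following unstressed vowel → [x].
Occurrence 2 (position 6): no conditioning environment matches → elsewhere allophone [k].
Occurrence 3 (position 8): no conditioning environment matches → elsewhere allophone [k].

[x], [k], [k]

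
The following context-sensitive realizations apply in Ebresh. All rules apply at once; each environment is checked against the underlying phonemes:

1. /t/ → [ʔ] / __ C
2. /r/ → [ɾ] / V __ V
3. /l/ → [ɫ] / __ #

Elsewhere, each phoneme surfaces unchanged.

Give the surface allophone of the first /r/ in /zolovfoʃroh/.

/r/ (between /ʃ/ and /o/) fails the environment for rule 2, so it stays [r].

[r]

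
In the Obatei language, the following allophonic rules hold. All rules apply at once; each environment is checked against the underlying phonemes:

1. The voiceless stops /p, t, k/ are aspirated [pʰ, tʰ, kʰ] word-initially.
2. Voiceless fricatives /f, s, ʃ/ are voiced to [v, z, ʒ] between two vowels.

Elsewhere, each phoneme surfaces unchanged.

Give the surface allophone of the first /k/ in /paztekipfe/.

[k]

/k/ (between /e/ and /i/) is in the target of rule 1 but the environment (word-initially) is not met → [k].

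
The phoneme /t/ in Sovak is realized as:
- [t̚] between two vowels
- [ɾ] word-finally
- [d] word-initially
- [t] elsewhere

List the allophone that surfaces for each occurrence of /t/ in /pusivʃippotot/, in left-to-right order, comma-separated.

[t̚], [ɾ]

Occurrence 1 (position 11): between two vowels → [t̚].
Occurrence 2 (position 13): word-finally → [ɾ].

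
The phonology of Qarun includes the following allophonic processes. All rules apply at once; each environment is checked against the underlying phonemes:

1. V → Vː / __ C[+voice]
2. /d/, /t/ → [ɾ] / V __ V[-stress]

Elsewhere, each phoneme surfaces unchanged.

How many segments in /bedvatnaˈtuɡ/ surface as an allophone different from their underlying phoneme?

Segments that undergo a rule: /e/ → [eː] (rule 1); /u/ → [uː] (rule 1).
All other segments surface unchanged.

2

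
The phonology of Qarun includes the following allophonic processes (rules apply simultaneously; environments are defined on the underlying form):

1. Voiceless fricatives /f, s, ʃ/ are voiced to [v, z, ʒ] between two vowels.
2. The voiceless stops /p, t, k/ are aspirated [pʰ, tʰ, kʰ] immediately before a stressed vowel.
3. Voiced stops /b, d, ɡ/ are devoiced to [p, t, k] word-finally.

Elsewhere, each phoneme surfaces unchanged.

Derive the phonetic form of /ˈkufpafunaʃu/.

[ˈkʰufpavunaʒu]

/k/ (word-initial): immediately before a stressed vowel, so rule 2 applies → [kʰ].
/f/ (between /u/ and /p/) fails the environment for rule 1, so it stays [f].
/p/ (between /f/ and /a/): rule 2 targets it, but not immediately before a stressed vowel → unchanged [p].
/f/ meets the environment for rule 1 (between two vowels) → [v].
Rule 1 applies to /ʃ/ (between /a/ and /u/: between two vowels) → [ʒ].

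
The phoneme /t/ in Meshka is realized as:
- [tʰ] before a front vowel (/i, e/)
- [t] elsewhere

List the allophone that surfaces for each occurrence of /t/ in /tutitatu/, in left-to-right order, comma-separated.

[t], [tʰ], [t], [t]

Occurrence 1 (position 1): no conditioning environment matches → elsewhere allophone [t].
Occurrence 2 (position 3): before a front vowel (/i, e/) → [tʰ].
Occurrence 3 (position 5): no conditioning environment matches → elsewhere allophone [t].
Occurrence 4 (position 7): no conditioning environment matches → elsewhere allophone [t].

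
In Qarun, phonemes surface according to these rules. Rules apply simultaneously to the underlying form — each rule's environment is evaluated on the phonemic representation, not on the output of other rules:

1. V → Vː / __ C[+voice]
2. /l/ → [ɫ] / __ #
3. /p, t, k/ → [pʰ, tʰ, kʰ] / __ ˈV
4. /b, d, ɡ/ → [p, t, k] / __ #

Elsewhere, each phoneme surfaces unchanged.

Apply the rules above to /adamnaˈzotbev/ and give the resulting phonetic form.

[aːdaːmnaːˈzotbeːv]

/a/ — word-initial, before a voiced consonant — surfaces as [aː] (rule 1).
/d/ (between /a/ and /a/) is in the target of rule 4 but the environment (word-finally) is not met → [d].
/a/ meets the environment for rule 1 (before a voiced consonant) → [aː].
/a/ meets the environment for rule 1 (before a voiced consonant) → [aː].
/o/ — between /z/ and /t/; rule 1 does not apply here → [o].
/t/ — between /o/ and /b/; rule 3 does not apply here → [t].
/b/ (between /t/ and /e/) fails the environment for rule 4, so it stays [b].
/e/ meets the environment for rule 1 (before a voiced consonant) → [eː].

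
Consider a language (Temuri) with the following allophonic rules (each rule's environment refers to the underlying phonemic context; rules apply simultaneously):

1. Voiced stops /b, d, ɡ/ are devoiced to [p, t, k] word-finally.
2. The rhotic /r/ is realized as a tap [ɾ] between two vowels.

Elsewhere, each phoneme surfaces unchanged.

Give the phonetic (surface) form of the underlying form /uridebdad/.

/u/ (word-initial) is unaffected → [u].
/r/ — between /u/ and /i/, between two vowels — surfaces as [ɾ] (rule 2).
/i/ (between /r/ and /d/): no rule targets it → [i].
/d/ — between /i/ and /e/; rule 1 does not apply here → [d].
/e/ — not in any rule's target class → [e].
/b/ (between /e/ and /d/) is in the target of rule 1 but the environment (word-finally) is not met → [b].
/d/ — between /b/ and /a/; rule 1 does not apply here → [d].
/a/ (between /d/ and /d/): no rule targets it → [a].
/d/ (word-final) occurs word-finally → [t] by rule 1.

[uɾidebdat]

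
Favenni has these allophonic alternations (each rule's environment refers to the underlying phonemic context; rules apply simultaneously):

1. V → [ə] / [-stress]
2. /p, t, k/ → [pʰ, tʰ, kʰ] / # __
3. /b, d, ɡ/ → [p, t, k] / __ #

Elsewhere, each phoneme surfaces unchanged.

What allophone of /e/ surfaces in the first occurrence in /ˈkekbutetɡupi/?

[e]

/e/ (between /k/ and /k/) is in the target of rule 1 but the environment (in an unstressed syllable) is not met → [e].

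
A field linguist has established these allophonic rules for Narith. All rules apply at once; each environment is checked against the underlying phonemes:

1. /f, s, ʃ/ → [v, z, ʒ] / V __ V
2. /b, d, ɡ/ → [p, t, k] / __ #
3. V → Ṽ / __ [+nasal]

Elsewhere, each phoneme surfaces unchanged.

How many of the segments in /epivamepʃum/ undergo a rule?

Segments that undergo a rule: /a/ → [ã] (rule 3); /u/ → [ũ] (rule 3).
All other segments surface unchanged.

2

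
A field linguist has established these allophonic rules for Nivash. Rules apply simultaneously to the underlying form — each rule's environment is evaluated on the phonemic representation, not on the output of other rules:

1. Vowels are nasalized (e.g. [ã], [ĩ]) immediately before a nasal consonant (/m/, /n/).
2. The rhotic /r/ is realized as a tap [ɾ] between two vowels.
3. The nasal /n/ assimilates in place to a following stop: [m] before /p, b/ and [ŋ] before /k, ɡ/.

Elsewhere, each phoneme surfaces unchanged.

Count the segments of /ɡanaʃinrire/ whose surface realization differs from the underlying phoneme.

Segments that undergo a rule: /a/ → [ã] (rule 1); /i/ → [ĩ] (rule 1); /r/ → [ɾ] (rule 2).
All other segments surface unchanged.

3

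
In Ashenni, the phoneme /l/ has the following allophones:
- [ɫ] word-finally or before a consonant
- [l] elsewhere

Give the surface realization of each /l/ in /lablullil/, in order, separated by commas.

Occurrence 1 (position 1): no conditioning environment matches → elsewhere allophone [l].
Occurrence 2 (position 4): no conditioning environment matches → elsewhere allophone [l].
Occurrence 3 (position 6): word-finally or before a consonant → [ɫ].
Occurrence 4 (position 7): no conditioning environment matches → elsewhere allophone [l].
Occurrence 5 (position 9): word-finally or before a consonant → [ɫ].

[l], [l], [ɫ], [l], [ɫ]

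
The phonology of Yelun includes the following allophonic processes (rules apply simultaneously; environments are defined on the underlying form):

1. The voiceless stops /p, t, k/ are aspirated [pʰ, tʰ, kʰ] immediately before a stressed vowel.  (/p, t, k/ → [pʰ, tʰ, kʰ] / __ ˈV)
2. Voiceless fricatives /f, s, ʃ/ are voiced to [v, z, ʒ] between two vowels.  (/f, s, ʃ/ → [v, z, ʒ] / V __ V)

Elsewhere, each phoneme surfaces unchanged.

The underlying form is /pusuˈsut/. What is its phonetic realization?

/p/ (word-initial) fails the environment for rule 1, so it stays [p].
/u/ stays [u].
Rule 2 applies to /s/ (between /u/ and /u/: between two vowels) → [z].
/u/ (between /s/ and /s/): no rule targets it → [u].
/s/ (between /u/ and /u/): between two vowels, so rule 2 applies → [z].
/u/ stays [u].
/t/ (word-final): rule 1 targets it, but not immediately before a stressed vowel → unchanged [t].

[puzuˈzut]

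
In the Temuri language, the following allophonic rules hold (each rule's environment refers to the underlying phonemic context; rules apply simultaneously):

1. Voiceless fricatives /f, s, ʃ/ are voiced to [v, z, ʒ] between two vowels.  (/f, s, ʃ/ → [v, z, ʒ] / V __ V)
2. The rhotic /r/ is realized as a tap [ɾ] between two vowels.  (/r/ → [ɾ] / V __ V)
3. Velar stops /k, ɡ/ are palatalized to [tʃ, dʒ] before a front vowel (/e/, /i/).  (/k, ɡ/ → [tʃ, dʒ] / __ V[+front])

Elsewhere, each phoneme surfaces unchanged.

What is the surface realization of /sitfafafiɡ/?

[sitfavaviɡ]

/s/ — word-initial; rule 1 does not apply here → [s].
/f/ — between /t/ and /a/; rule 1 does not apply here → [f].
/f/ — between /a/ and /a/, between two vowels — surfaces as [v] (rule 1).
/f/ (between /a/ and /i/): between two vowels, so rule 1 applies → [v].
/ɡ/ (word-final) fails the environment for rule 3, so it stays [ɡ].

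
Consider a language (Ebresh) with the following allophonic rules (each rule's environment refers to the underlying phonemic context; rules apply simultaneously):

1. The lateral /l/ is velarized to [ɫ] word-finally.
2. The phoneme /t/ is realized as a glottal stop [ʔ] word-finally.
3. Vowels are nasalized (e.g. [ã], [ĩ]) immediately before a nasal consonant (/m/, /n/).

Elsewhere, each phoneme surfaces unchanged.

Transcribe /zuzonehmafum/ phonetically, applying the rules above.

/z/ stays [z].
/u/ (between /z/ and /z/): rule 3 targets it, but not before a nasal consonant → unchanged [u].
/z/ stays [z].
Rule 3 applies to /o/ (between /z/ and /n/: before a nasal consonant) → [õ].
/n/ (between /o/ and /e/): no rule targets it → [n].
/e/ (between /n/ and /h/) fails the environment for rule 3, so it stays [e].
/h/ stays [h].
/m/ stays [m].
/a/ — between /m/ and /f/; rule 3 does not apply here → [a].
/f/ (between /a/ and /u/) is unaffected → [f].
Rule 3 applies to /u/ (between /f/ and /m/: before a nasal consonant) → [ũ].
/m/ — not in any rule's target class → [m].

[zuzõnehmafũm]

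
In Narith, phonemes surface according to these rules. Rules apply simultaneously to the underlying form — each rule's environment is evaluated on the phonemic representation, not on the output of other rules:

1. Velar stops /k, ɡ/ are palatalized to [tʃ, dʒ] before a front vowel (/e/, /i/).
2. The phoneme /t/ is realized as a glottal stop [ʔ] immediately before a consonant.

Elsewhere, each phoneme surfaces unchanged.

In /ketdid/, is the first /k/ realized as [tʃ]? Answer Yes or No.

/k/ (word-initial) occurs before a front vowel → [tʃ] by rule 1.
The actual realization is [tʃ], which matches [tʃ].

Yes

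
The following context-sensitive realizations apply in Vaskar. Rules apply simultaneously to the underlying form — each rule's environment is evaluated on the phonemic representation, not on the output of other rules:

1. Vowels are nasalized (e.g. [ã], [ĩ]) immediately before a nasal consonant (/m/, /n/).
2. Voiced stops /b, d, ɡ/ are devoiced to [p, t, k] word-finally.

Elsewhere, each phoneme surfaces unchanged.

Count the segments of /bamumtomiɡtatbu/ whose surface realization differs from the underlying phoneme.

Segments that undergo a rule: /a/ → [ã] (rule 1); /u/ → [ũ] (rule 1); /o/ → [õ] (rule 1).
All other segments surface unchanged.

3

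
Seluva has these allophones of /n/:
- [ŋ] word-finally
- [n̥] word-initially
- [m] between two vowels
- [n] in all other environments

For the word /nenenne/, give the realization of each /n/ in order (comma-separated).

[n̥], [m], [n], [n]

Occurrence 1 (position 1): word-initially → [n̥].
Occurrence 2 (position 3): between two vowels → [m].
Occurrence 3 (position 5): no conditioning environment matches → elsewhere allophone [n].
Occurrence 4 (position 6): no conditioning environment matches → elsewhere allophone [n].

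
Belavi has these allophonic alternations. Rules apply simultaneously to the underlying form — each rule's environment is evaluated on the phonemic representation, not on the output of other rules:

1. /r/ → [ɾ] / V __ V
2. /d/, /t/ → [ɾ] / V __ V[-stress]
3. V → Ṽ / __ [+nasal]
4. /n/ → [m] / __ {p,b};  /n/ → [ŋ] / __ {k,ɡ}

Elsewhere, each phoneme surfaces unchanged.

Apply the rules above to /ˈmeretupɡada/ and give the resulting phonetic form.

/e/ (between /m/ and /r/): rule 3 targets it, but not before a nasal consonant → unchanged [e].
Rule 1 applies to /r/ (between /e/ and /e/: between two vowels) → [ɾ].
/e/ (between /r/ and /t/): rule 3 targets it, but not before a nasal consonant → unchanged [e].
Rule 2 applies to /t/ (between /e/ and /u/: between a vowel and a following unstressed vowel) → [ɾ].
/u/ (between /t/ and /p/) fails the environment for rule 3, so it stays [u].
/a/ — between /ɡ/ and /d/; rule 3 does not apply here → [a].
/d/ (between /a/ and /a/) occurs between a vowel and a following unstressed vowel → [ɾ] by rule 2.
/a/ (word-final) is in the target of rule 3 but the environment (before a nasal consonant) is not met → [a].

[ˈmeɾeɾupɡaɾa]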